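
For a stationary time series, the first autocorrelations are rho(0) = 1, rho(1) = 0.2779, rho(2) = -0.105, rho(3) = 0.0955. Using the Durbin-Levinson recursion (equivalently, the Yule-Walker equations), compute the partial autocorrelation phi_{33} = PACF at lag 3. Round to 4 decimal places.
\phi_{33} = 0.2090

The PACF at lag k is phi_{kk}, the last component of the solution
to the Yule-Walker system G_k phi = r_k where
  (G_k)_{ij} = rho(|i - j|), (r_k)_i = rho(i), i,j = 1..k.
Equivalently, Durbin-Levinson gives phi_{kk} iteratively:
  phi_{11} = rho(1)
  phi_{kk} = [rho(k) - sum_{j=1..k-1} phi_{k-1,j} rho(k-j)]
            / [1 - sum_{j=1..k-1} phi_{k-1,j} rho(j)],
  phi_{k,j} = phi_{k-1,j} - phi_{kk} phi_{k-1,k-j},  j = 1..k-1.
Step k = 1:
  phi_11 = rho(1) = 0.2779.
Step k = 2:
  phi_22 = [rho(2) - phi_11 rho(1)] / [1 - phi_11 rho(1)] = [-0.105 - (0.2779)(0.2779)] / [1 - (0.2779)(0.2779)]
         = -0.18222841 / 0.92277159 = -0.197479.
  Update: phi_21 = phi_11 - phi_22 phi_11 = 0.2779 - (-0.197479)(0.2779) = 0.33278.
Step k = 3:
  phi_33 = [rho(3) - phi_21 rho(2) - phi_22 rho(1)] / [1 - phi_21 rho(1) - phi_22 rho(2)]
    numerator   = 0.0955 - (0.33278)(-0.105) - (-0.197479)(0.2779) = 0.18532139
    denominator = 1 - (0.33278)(0.2779) - (-0.197479)(-0.105) = 0.88678523
  phi_33 = 0.18532139 / 0.88678523 = 0.209.
Therefore phi_{33} = 0.2090.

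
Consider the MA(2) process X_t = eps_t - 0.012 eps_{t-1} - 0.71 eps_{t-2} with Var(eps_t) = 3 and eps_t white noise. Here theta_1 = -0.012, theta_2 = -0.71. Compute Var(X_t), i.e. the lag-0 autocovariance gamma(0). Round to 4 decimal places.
\gamma(0) = 4.5127

For an MA(q) process X_t = eps_t + sum_i theta_i eps_{t-i} with
Var(eps_t) = sigma^2, the variance is
  gamma(0) = sigma^2 * (1 + sum_i theta_i^2).
  sum_i theta_i^2 = (-0.012)^2 + (-0.71)^2 = 0.000144 + 0.5041 = 0.504244.
  gamma(0) = 3 * (1 + 0.504244) = 3 * 1.504244 = 4.512732, which rounds to 4.5127.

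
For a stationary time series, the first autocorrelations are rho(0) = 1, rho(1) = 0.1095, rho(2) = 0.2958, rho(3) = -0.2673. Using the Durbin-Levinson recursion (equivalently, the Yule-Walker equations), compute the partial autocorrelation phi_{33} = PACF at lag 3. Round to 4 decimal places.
\phi_{33} = -0.3550

The PACF at lag k is phi_{kk}, the last component of the solution
to the Yule-Walker system G_k phi = r_k where
  (G_k)_{ij} = rho(|i - j|), (r_k)_i = rho(i), i,j = 1..k.
Equivalently, Durbin-Levinson gives phi_{kk} iteratively:
  phi_{11} = rho(1)
  phi_{kk} = [rho(k) - sum_{j=1..k-1} phi_{k-1,j} rho(k-j)]
            / [1 - sum_{j=1..k-1} phi_{k-1,j} rho(j)],
  phi_{k,j} = phi_{k-1,j} - phi_{kk} phi_{k-1,k-j},  j = 1..k-1.
Step k = 1:
  phi_11 = rho(1) = 0.1095.
Step k = 2:
  phi_22 = [rho(2) - phi_11 rho(1)] / [1 - phi_11 rho(1)] = [0.2958 - (0.1095)(0.1095)] / [1 - (0.1095)(0.1095)]
         = 0.28380975 / 0.98800975 = 0.287254.
  Update: phi_21 = phi_11 - phi_22 phi_11 = 0.1095 - (0.287254)(0.1095) = 0.078046.
Step k = 3:
  phi_33 = [rho(3) - phi_21 rho(2) - phi_22 rho(1)] / [1 - phi_21 rho(1) - phi_22 rho(2)]
    numerator   = -0.2673 - (0.078046)(0.2958) - (0.287254)(0.1095) = -0.32184023
    denominator = 1 - (0.078046)(0.1095) - (0.287254)(0.2958) = 0.90648426
  phi_33 = -0.32184023 / 0.90648426 = -0.355.
Therefore phi_{33} = -0.3550.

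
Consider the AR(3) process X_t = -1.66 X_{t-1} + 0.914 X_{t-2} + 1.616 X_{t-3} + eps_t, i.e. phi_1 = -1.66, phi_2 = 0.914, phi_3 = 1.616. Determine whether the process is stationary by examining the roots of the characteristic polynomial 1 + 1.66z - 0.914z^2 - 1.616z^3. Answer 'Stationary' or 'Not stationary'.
\text{Not stationary}

The AR(p) characteristic polynomial is P(z) = 1 + 1.66z - 0.914z^2 - 1.616z^3.
Stationarity requires all roots to lie outside the unit circle, i.e. |z| > 1 for every root.
Degree 3: look for a simple real root z0 first, then factor out (1 - z/z0) and solve the remaining quadratic.
Testing z0 = -0.625: P(-0.625) = 1 + (1.66)(-0.625) + (-0.914)(-0.625)^2 + (-1.616)(-0.625)^3
  = 1 + (-1.0375) + (-0.357031) + (0.394531) = 0.  So z_0 = -0.625 is a root, |z_0| = 0.625.
Divide out the factor (1 + 1.6 z) = (1 - z/z0) (since 1/z0 = -1.6):
  P(z) = (1 + 1.6 z)(1 + (0.06) z + (-1.01) z^2)
  [check: z-coef 0.06 - (-1.6) = 1.66; z^2-coef -1.01 - (-1.6)(0.06) = -0.914; z^3-coef -(-1.6)(-1.01) = -1.616.]
Remaining roots from the quadratic factor 1 + (0.06) z + (-1.01) z^2:
  Set 1 + (0.06) z + (-1.01) z^2 = 0, i.e. a z^2 + b z + c = 0 with a = -1.01, b = 0.06, c = 1.
  Discriminant D = b^2 - 4ac = (0.06)^2 - 4*(-1.01)*1 = 0.0036 - (-4.04) = 4.0436.
  D >= 0, so the roots are real: z = (-b +/- sqrt(D)) / (2a) = (-0.06 +/- 2.01087) / (-2.02).
    z_1 = (-0.06 + 2.01087) / (-2.02) = -0.9658,   |z_1| = 0.9658.
    z_2 = (-0.06 - 2.01087) / (-2.02) = 1.0252,   |z_2| = 1.0252.
Moduli of all roots: 0.6250, 0.9658, 1.0252.
All moduli strictly greater than 1? No.
Verdict: Not stationary.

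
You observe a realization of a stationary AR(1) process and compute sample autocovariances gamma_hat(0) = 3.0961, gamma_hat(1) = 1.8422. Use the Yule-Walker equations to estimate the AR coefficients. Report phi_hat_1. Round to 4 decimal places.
\hat\phi_{1} = 0.5950

The Yule-Walker equations for an AR(p) process read, in matrix form,
  Gamma_p phi = r_p,   with   (Gamma_p)_{ij} = gamma(|i - j|),
                       (r_p)_i = gamma(i),   i,j = 1..p.
Substitute the sample gammas (Toeplitz matrix and right-hand side of size 1):
  Gamma_p = [[3.0961]]
  r_p     = [1.8422]
With p = 1 this is the single equation gamma(0) phi_1 = gamma(1):
  phi_hat_1 = gamma(1) / gamma(0) = 1.8422 / 3.0961 = 0.5950.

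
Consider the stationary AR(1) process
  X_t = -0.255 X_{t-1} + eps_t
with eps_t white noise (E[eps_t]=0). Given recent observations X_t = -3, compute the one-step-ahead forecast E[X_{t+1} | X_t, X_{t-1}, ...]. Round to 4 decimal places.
E[X_{t+1} \mid \mathcal F_t] = 0.7650

For an AR(p) model X_t = c + sum_i phi_i X_{t-i} + eps_t, the
one-step-ahead conditional mean is
  E[X_{t+1} | X_t, ...] = c + sum_i phi_i X_{t+1-i}.
Substitute known values:
  E[X_{t+1} | ...] = (-0.255) * (-3)
                   = 0.7650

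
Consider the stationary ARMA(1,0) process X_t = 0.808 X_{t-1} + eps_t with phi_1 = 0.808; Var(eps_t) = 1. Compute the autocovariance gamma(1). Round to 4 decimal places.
\gamma(1) = 2.3276

Multiply the model equation by X_{t-k} and take expectations. With theta_0 = psi_0 = 1 and psi_j the MA(infinity) weights, this gives
  gamma(k) - sum_i phi_i gamma(k-i) = c_k,
  c_k = sigma^2 * sum_{j=k..q} theta_j psi_{j-k}   (c_k = 0 for k > q),
using gamma(-m) = gamma(m).
Pure AR (q = 0): c_0 = sigma^2 = 1, c_k = 0 for k >= 1.
Equations for k = 0 and k = 1 (AR order 1):
  gamma(0) = phi_1 gamma(1) + c_0
  gamma(1) = phi_1 gamma(0) + c_1
Substituting the second into the first: gamma(0) (1 - phi_1^2) = c_0 + phi_1 c_1, so
  gamma(0) = c_0 / (1 - phi_1^2) = 1 / (1 - (0.808)^2) = 1 / 0.347136 = 2.880715.
  gamma(1) = phi_1 gamma(0) = (0.808)(2.880715) = 2.327618.
Therefore gamma(1) = 2.3276 (to 4 decimal places).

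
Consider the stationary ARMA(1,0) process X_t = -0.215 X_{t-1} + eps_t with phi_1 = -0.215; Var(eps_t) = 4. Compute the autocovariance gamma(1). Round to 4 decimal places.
\gamma(1) = -0.9017

Multiply the model equation by X_{t-k} and take expectations. With theta_0 = psi_0 = 1 and psi_j the MA(infinity) weights, this gives
  gamma(k) - sum_i phi_i gamma(k-i) = c_k,
  c_k = sigma^2 * sum_{j=k..q} theta_j psi_{j-k}   (c_k = 0 for k > q),
using gamma(-m) = gamma(m).
Pure AR (q = 0): c_0 = sigma^2 = 4, c_k = 0 for k >= 1.
Equations for k = 0 and k = 1 (AR order 1):
  gamma(0) = phi_1 gamma(1) + c_0
  gamma(1) = phi_1 gamma(0) + c_1
Substituting the second into the first: gamma(0) (1 - phi_1^2) = c_0 + phi_1 c_1, so
  gamma(0) = c_0 / (1 - phi_1^2) = 4 / (1 - (-0.215)^2) = 4 / 0.953775 = 4.193861.
  gamma(1) = phi_1 gamma(0) = (-0.215)(4.193861) = -0.90168.
Therefore gamma(1) = -0.9017 (to 4 decimal places).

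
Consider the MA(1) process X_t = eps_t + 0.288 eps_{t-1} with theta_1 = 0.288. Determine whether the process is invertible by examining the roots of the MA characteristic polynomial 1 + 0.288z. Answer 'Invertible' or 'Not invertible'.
\text{Invertible}

The MA(q) characteristic polynomial is P(z) = 1 + 0.288z.
Invertibility requires all roots to lie outside the unit circle, i.e. |z| > 1 for every root.
This is linear in z: 1 + (0.288) z = 0  =>  z = -1/(0.288) = -3.472222,  |z| = 3.472222.
Moduli of all roots: 3.4722.
All moduli strictly greater than 1? Yes.
Verdict: Invertible.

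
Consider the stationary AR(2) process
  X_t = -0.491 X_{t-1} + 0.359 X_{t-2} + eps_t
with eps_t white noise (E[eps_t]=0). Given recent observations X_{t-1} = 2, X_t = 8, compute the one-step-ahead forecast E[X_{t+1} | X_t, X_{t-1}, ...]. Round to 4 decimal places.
E[X_{t+1} \mid \mathcal F_t] = -3.2100

For an AR(p) model X_t = c + sum_i phi_i X_{t-i} + eps_t, the
one-step-ahead conditional mean is
  E[X_{t+1} | X_t, ...] = c + sum_i phi_i X_{t+1-i}.
Substitute known values:
  E[X_{t+1} | ...] = (-0.491) * (8) + (0.359) * (2)
                   = -3.2100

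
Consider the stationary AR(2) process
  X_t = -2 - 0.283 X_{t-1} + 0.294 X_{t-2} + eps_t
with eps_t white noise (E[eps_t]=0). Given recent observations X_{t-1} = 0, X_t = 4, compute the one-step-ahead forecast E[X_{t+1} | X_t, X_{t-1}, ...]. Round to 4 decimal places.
E[X_{t+1} \mid \mathcal F_t] = -3.1320

For an AR(p) model X_t = c + sum_i phi_i X_{t-i} + eps_t, the
one-step-ahead conditional mean is
  E[X_{t+1} | X_t, ...] = c + sum_i phi_i X_{t+1-i}.
Substitute known values:
  E[X_{t+1} | ...] = -2 + (-0.283) * (4) + (0.294) * (0)
                   = -3.1320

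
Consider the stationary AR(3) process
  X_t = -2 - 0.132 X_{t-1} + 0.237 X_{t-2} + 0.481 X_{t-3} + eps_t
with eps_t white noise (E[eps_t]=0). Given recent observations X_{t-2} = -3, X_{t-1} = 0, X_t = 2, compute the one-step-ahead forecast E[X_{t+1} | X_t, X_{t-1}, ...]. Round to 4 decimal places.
E[X_{t+1} \mid \mathcal F_t] = -3.7070

For an AR(p) model X_t = c + sum_i phi_i X_{t-i} + eps_t, the
one-step-ahead conditional mean is
  E[X_{t+1} | X_t, ...] = c + sum_i phi_i X_{t+1-i}.
Substitute known values:
  E[X_{t+1} | ...] = -2 + (-0.132) * (2) + (0.237) * (0) + (0.481) * (-3)
                   = -3.7070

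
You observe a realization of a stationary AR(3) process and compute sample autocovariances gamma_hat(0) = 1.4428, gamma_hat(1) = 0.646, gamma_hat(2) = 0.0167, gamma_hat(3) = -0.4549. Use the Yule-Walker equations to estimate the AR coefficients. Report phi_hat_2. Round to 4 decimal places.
\hat\phi_{2} = -0.0779

The Yule-Walker equations for an AR(p) process read, in matrix form,
  Gamma_p phi = r_p,   with   (Gamma_p)_{ij} = gamma(|i - j|),
                       (r_p)_i = gamma(i),   i,j = 1..p.
Substitute the sample gammas (Toeplitz matrix and right-hand side of size 3):
  Gamma_p = [[1.4428, 0.646, 0.0167], [0.646, 1.4428, 0.646], [0.0167, 0.646, 1.4428]]
  r_p     = [0.646, 0.0167, -0.4549]
Written out (R1..R3):
  (R1) 1.4428 phi_1 + 0.646 phi_2 + 0.0167 phi_3 = 0.646
  (R2) 0.646 phi_1 + 1.4428 phi_2 + 0.646 phi_3 = 0.0167
  (R3) 0.0167 phi_1 + 0.646 phi_2 + 1.4428 phi_3 = -0.4549
Gaussian elimination:
  R2 <- R2 - (0.646/1.4428) R1 = R2 - (0.447741) R1:  1.15356 phi_2 + 0.638523 phi_3 = -0.27254
  R3 <- R3 - (0.0167/1.4428) R1 = R3 - (0.011575) R1:  0.638523 phi_2 + 1.442607 phi_3 = -0.462377
  R3 <- R3 - (0.638523/1.15356) R2 = R3 - (0.553524) R2:  1.089169 phi_3 = -0.31152
Back-substitution:
  phi_hat_3 = -0.31152 / 1.089169 = -0.286016
  phi_hat_2 = (-0.27254 - (0.638523)(-0.286016)) / 1.15356 = -0.077944
  phi_hat_1 = (0.646 - (0.646)(-0.077944) - (0.0167)(-0.286016)) / 1.4428 = 0.48595
So phi_hat = [0.4859, -0.0779, -0.2860].
Therefore phi_hat_2 = -0.0779.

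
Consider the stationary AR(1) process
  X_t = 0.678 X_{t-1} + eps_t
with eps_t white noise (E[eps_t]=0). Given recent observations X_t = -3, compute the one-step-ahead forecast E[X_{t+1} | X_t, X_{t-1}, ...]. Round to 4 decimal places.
E[X_{t+1} \mid \mathcal F_t] = -2.0340

For an AR(p) model X_t = c + sum_i phi_i X_{t-i} + eps_t, the
one-step-ahead conditional mean is
  E[X_{t+1} | X_t, ...] = c + sum_i phi_i X_{t+1-i}.
Substitute known values:
  E[X_{t+1} | ...] = (0.678) * (-3)
                   = -2.0340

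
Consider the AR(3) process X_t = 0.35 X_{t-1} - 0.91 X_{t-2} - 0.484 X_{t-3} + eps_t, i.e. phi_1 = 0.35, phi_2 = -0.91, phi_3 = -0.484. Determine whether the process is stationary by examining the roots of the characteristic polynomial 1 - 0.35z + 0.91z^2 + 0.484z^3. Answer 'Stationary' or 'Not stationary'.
\text{Not stationary}

The AR(p) characteristic polynomial is P(z) = 1 - 0.35z + 0.91z^2 + 0.484z^3.
Stationarity requires all roots to lie outside the unit circle, i.e. |z| > 1 for every root.
Degree 3: look for a simple real root z0 first, then factor out (1 - z/z0) and solve the remaining quadratic.
Testing z0 = -2.5: P(-2.5) = 1 + (-0.35)(-2.5) + (0.91)(-2.5)^2 + (0.484)(-2.5)^3
  = 1 + (0.875) + (5.6875) + (-7.5625) = 0.  So z_0 = -2.5 is a root, |z_0| = 2.5.
Divide out the factor (1 + 0.4 z) = (1 - z/z0) (since 1/z0 = -0.4):
  P(z) = (1 + 0.4 z)(1 + (-0.75) z + (1.21) z^2)
  [check: z-coef -0.75 - (-0.4) = -0.35; z^2-coef 1.21 - (-0.4)(-0.75) = 0.91; z^3-coef -(-0.4)(1.21) = 0.484.]
Remaining roots from the quadratic factor 1 + (-0.75) z + (1.21) z^2:
  Set 1 + (-0.75) z + (1.21) z^2 = 0, i.e. a z^2 + b z + c = 0 with a = 1.21, b = -0.75, c = 1.
  Discriminant D = b^2 - 4ac = (-0.75)^2 - 4*(1.21)*1 = 0.5625 - (4.84) = -4.2775.
  D < 0, so the roots are the complex-conjugate pair z = (-b +/- i sqrt(-D)) / (2a) = 0.3099 +/- 0.8546i.
  For a conjugate pair |z|^2 = z * conj(z) = (product of roots) = c/a = 1/(1.21) = 0.826446, so |z| = sqrt(0.826446) = 0.9091 for both roots.
Moduli of all roots: 2.5000, 0.9091, 0.9091.
All moduli strictly greater than 1? No.
Verdict: Not stationary.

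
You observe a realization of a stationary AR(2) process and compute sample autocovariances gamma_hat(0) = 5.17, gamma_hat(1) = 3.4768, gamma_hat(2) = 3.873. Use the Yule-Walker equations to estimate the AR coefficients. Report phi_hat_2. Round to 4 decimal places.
\hat\phi_{2} = 0.5420

The Yule-Walker equations for an AR(p) process read, in matrix form,
  Gamma_p phi = r_p,   with   (Gamma_p)_{ij} = gamma(|i - j|),
                       (r_p)_i = gamma(i),   i,j = 1..p.
Substitute the sample gammas (Toeplitz matrix and right-hand side of size 2):
  Gamma_p = [[5.17, 3.4768], [3.4768, 5.17]]
  r_p     = [3.4768, 3.873]
Written out:
  5.17 phi_1 + 3.4768 phi_2 = 3.4768
  3.4768 phi_1 + 5.17 phi_2 = 3.873
Solve by Cramer's rule:
  det = gamma(0)^2 - gamma(1)^2 = (5.17)^2 - (3.4768)^2 = 26.7289 - 12.08813824 = 14.64076176
  phi_hat_1 = [gamma(1) gamma(0) - gamma(1) gamma(2)] / det = [(3.4768)(5.17) - (3.4768)(3.873)] / 14.64076176 = 4.5094096 / 14.64076176 = 0.308
  phi_hat_2 = [gamma(0) gamma(2) - gamma(1)^2] / det = [(5.17)(3.873) - (3.4768)^2] / 14.64076176 = 7.93527176 / 14.64076176 = 0.542
So phi_hat = [0.3080, 0.5420].
Therefore phi_hat_2 = 0.5420.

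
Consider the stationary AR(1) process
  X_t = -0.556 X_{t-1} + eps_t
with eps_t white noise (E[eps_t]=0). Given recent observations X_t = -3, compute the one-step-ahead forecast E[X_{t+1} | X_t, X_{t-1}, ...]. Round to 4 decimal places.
E[X_{t+1} \mid \mathcal F_t] = 1.6680

For an AR(p) model X_t = c + sum_i phi_i X_{t-i} + eps_t, the
one-step-ahead conditional mean is
  E[X_{t+1} | X_t, ...] = c + sum_i phi_i X_{t+1-i}.
Substitute known values:
  E[X_{t+1} | ...] = (-0.556) * (-3)
                   = 1.6680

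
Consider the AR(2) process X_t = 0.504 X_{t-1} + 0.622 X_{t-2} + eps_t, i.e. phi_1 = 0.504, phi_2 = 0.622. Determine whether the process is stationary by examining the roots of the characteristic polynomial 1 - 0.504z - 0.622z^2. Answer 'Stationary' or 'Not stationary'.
\text{Not stationary}

The AR(p) characteristic polynomial is P(z) = 1 - 0.504z - 0.622z^2.
Stationarity requires all roots to lie outside the unit circle, i.e. |z| > 1 for every root.
Set 1 + (-0.504) z + (-0.622) z^2 = 0, i.e. a z^2 + b z + c = 0 with a = -0.622, b = -0.504, c = 1.
Discriminant D = b^2 - 4ac = (-0.504)^2 - 4*(-0.622)*1 = 0.254016 - (-2.488) = 2.742016.
D >= 0, so the roots are real: z = (-b +/- sqrt(D)) / (2a) = (0.504 +/- 1.655903) / (-1.244).
  z_1 = (0.504 + 1.655903) / (-1.244) = -1.7363,   |z_1| = 1.7363.
  z_2 = (0.504 - 1.655903) / (-1.244) = 0.926,   |z_2| = 0.926.
Moduli of all roots: 1.7363, 0.9260.
All moduli strictly greater than 1? No.
Verdict: Not stationary.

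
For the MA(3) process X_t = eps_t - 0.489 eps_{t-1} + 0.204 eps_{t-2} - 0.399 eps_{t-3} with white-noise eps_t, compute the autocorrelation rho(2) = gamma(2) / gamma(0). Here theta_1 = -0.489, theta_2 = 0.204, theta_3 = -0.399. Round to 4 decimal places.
\rho(2) = 0.2772

For an MA(q) process with theta_0 = 1, the autocovariance is
  gamma(k) = sigma^2 * sum_{i=0..q-k} theta_i * theta_{i+k},
and rho(k) = gamma(k) / gamma(0). Sigma^2 cancels.
  numerator   = (1)*(0.204) + (-0.489)*(-0.399) = 0.399111.
  denominator = (1)^2 + (-0.489)^2 + (0.204)^2 + (-0.399)^2 = 1.439938.
  rho(2) = 0.399111 / 1.439938 = 0.2772.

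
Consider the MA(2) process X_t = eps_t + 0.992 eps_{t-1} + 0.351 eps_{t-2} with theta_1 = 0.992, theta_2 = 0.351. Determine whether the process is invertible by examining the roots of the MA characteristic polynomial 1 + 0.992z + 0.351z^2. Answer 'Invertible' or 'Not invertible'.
\text{Invertible}

The MA(q) characteristic polynomial is P(z) = 1 + 0.992z + 0.351z^2.
Invertibility requires all roots to lie outside the unit circle, i.e. |z| > 1 for every root.
Set 1 + (0.992) z + (0.351) z^2 = 0, i.e. a z^2 + b z + c = 0 with a = 0.351, b = 0.992, c = 1.
Discriminant D = b^2 - 4ac = (0.992)^2 - 4*(0.351)*1 = 0.984064 - (1.404) = -0.419936.
D < 0, so the roots are the complex-conjugate pair z = (-b +/- i sqrt(-D)) / (2a) = -1.4131 +/- 0.9231i.
For a conjugate pair |z|^2 = z * conj(z) = (product of roots) = c/a = 1/(0.351) = 2.849003, so |z| = sqrt(2.849003) = 1.6879 for both roots.
Moduli of all roots: 1.6879, 1.6879.
All moduli strictly greater than 1? Yes.
Verdict: Invertible.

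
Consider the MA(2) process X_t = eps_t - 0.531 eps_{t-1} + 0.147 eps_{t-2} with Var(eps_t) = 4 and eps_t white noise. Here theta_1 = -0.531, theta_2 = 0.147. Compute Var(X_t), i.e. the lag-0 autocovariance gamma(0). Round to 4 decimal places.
\gamma(0) = 5.2143

For an MA(q) process X_t = eps_t + sum_i theta_i eps_{t-i} with
Var(eps_t) = sigma^2, the variance is
  gamma(0) = sigma^2 * (1 + sum_i theta_i^2).
  sum_i theta_i^2 = (-0.531)^2 + (0.147)^2 = 0.281961 + 0.021609 = 0.30357.
  gamma(0) = 4 * (1 + 0.30357) = 4 * 1.30357 = 5.21428, which rounds to 5.2143.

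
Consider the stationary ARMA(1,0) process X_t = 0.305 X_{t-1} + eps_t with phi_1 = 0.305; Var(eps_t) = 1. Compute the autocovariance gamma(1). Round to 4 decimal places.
\gamma(1) = 0.3363

Multiply the model equation by X_{t-k} and take expectations. With theta_0 = psi_0 = 1 and psi_j the MA(infinity) weights, this gives
  gamma(k) - sum_i phi_i gamma(k-i) = c_k,
  c_k = sigma^2 * sum_{j=k..q} theta_j psi_{j-k}   (c_k = 0 for k > q),
using gamma(-m) = gamma(m).
Pure AR (q = 0): c_0 = sigma^2 = 1, c_k = 0 for k >= 1.
Equations for k = 0 and k = 1 (AR order 1):
  gamma(0) = phi_1 gamma(1) + c_0
  gamma(1) = phi_1 gamma(0) + c_1
Substituting the second into the first: gamma(0) (1 - phi_1^2) = c_0 + phi_1 c_1, so
  gamma(0) = c_0 / (1 - phi_1^2) = 1 / (1 - (0.305)^2) = 1 / 0.906975 = 1.102566.
  gamma(1) = phi_1 gamma(0) = (0.305)(1.102566) = 0.336283.
Therefore gamma(1) = 0.3363 (to 4 decimal places).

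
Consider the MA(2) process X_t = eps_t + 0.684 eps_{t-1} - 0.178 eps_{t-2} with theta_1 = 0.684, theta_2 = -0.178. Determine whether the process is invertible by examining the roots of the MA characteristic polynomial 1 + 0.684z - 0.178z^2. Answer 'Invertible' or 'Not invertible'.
\text{Invertible}

The MA(q) characteristic polynomial is P(z) = 1 + 0.684z - 0.178z^2.
Invertibility requires all roots to lie outside the unit circle, i.e. |z| > 1 for every root.
Set 1 + (0.684) z + (-0.178) z^2 = 0, i.e. a z^2 + b z + c = 0 with a = -0.178, b = 0.684, c = 1.
Discriminant D = b^2 - 4ac = (0.684)^2 - 4*(-0.178)*1 = 0.467856 - (-0.712) = 1.179856.
D >= 0, so the roots are real: z = (-b +/- sqrt(D)) / (2a) = (-0.684 +/- 1.086212) / (-0.356).
  z_1 = (-0.684 + 1.086212) / (-0.356) = -1.1298,   |z_1| = 1.1298.
  z_2 = (-0.684 - 1.086212) / (-0.356) = 4.9725,   |z_2| = 4.9725.
Moduli of all roots: 1.1298, 4.9725.
All moduli strictly greater than 1? Yes.
Verdict: Invertible.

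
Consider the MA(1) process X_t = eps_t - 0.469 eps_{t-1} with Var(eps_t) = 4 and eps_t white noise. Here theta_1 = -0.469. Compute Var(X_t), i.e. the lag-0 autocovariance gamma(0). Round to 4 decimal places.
\gamma(0) = 4.8798

For an MA(q) process X_t = eps_t + sum_i theta_i eps_{t-i} with
Var(eps_t) = sigma^2, the variance is
  gamma(0) = sigma^2 * (1 + sum_i theta_i^2).
  sum_i theta_i^2 = (-0.469)^2 = 0.219961.
  gamma(0) = 4 * (1 + 0.219961) = 4 * 1.219961 = 4.879844, which rounds to 4.8798.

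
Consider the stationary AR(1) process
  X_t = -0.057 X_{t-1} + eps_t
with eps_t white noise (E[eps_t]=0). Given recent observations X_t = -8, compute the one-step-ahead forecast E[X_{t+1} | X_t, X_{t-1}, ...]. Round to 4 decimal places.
E[X_{t+1} \mid \mathcal F_t] = 0.4560

For an AR(p) model X_t = c + sum_i phi_i X_{t-i} + eps_t, the
one-step-ahead conditional mean is
  E[X_{t+1} | X_t, ...] = c + sum_i phi_i X_{t+1-i}.
Substitute known values:
  E[X_{t+1} | ...] = (-0.057) * (-8)
                   = 0.4560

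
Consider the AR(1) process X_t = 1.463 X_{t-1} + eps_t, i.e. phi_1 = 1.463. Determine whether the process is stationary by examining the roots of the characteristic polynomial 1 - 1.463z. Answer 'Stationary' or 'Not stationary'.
\text{Not stationary}

The AR(p) characteristic polynomial is P(z) = 1 - 1.463z.
Stationarity requires all roots to lie outside the unit circle, i.e. |z| > 1 for every root.
This is linear in z: 1 + (-1.463) z = 0  =>  z = -1/(-1.463) = 0.683527,  |z| = 0.683527.
Moduli of all roots: 0.6835.
All moduli strictly greater than 1? No.
Verdict: Not stationary.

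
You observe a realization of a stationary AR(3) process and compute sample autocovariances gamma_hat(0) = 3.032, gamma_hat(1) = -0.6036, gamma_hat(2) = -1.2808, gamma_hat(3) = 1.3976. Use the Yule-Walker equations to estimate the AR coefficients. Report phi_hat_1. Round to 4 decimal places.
\hat\phi_{1} = -0.1380

The Yule-Walker equations for an AR(p) process read, in matrix form,
  Gamma_p phi = r_p,   with   (Gamma_p)_{ij} = gamma(|i - j|),
                       (r_p)_i = gamma(i),   i,j = 1..p.
Substitute the sample gammas (Toeplitz matrix and right-hand side of size 3):
  Gamma_p = [[3.032, -0.6036, -1.2808], [-0.6036, 3.032, -0.6036], [-1.2808, -0.6036, 3.032]]
  r_p     = [-0.6036, -1.2808, 1.3976]
Written out (R1..R3):
  (R1) 3.032 phi_1 - 0.6036 phi_2 - 1.2808 phi_3 = -0.6036
  (R2) -0.6036 phi_1 + 3.032 phi_2 - 0.6036 phi_3 = -1.2808
  (R3) -1.2808 phi_1 - 0.6036 phi_2 + 3.032 phi_3 = 1.3976
Gaussian elimination:
  R2 <- R2 - (-0.6036/3.032) R1 = R2 - (-0.199077) R1:  2.911837 phi_2 - 0.858577 phi_3 = -1.400963
  R3 <- R3 - (-1.2808/3.032) R1 = R3 - (-0.422427) R1:  -0.858577 phi_2 + 2.490955 phi_3 = 1.142623
  R3 <- R3 - (-0.858577/2.911837) R2 = R3 - (-0.294858) R2:  2.237797 phi_3 = 0.729538
Back-substitution:
  phi_hat_3 = 0.729538 / 2.237797 = 0.326007
  phi_hat_2 = (-1.400963 - (-0.858577)(0.326007)) / 2.911837 = -0.385001
  phi_hat_1 = (-0.6036 - (-0.6036)(-0.385001) - (-1.2808)(0.326007)) / 3.032 = -0.138007
So phi_hat = [-0.1380, -0.3850, 0.3260].
Therefore phi_hat_1 = -0.1380.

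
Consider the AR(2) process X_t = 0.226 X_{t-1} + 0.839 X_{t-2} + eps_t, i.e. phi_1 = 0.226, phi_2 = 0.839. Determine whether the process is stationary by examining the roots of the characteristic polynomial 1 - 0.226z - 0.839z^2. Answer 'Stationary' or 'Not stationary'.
\text{Not stationary}

The AR(p) characteristic polynomial is P(z) = 1 - 0.226z - 0.839z^2.
Stationarity requires all roots to lie outside the unit circle, i.e. |z| > 1 for every root.
Set 1 + (-0.226) z + (-0.839) z^2 = 0, i.e. a z^2 + b z + c = 0 with a = -0.839, b = -0.226, c = 1.
Discriminant D = b^2 - 4ac = (-0.226)^2 - 4*(-0.839)*1 = 0.051076 - (-3.356) = 3.407076.
D >= 0, so the roots are real: z = (-b +/- sqrt(D)) / (2a) = (0.226 +/- 1.845827) / (-1.678).
  z_1 = (0.226 + 1.845827) / (-1.678) = -1.2347,   |z_1| = 1.2347.
  z_2 = (0.226 - 1.845827) / (-1.678) = 0.9653,   |z_2| = 0.9653.
Moduli of all roots: 1.2347, 0.9653.
All moduli strictly greater than 1? No.
Verdict: Not stationary.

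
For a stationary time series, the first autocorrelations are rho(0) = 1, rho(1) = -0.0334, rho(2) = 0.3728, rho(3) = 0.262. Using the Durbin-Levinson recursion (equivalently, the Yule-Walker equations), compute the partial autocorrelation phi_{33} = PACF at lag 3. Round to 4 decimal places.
\phi_{33} = 0.3280

The PACF at lag k is phi_{kk}, the last component of the solution
to the Yule-Walker system G_k phi = r_k where
  (G_k)_{ij} = rho(|i - j|), (r_k)_i = rho(i), i,j = 1..k.
Equivalently, Durbin-Levinson gives phi_{kk} iteratively:
  phi_{11} = rho(1)
  phi_{kk} = [rho(k) - sum_{j=1..k-1} phi_{k-1,j} rho(k-j)]
            / [1 - sum_{j=1..k-1} phi_{k-1,j} rho(j)],
  phi_{k,j} = phi_{k-1,j} - phi_{kk} phi_{k-1,k-j},  j = 1..k-1.
Step k = 1:
  phi_11 = rho(1) = -0.0334.
Step k = 2:
  phi_22 = [rho(2) - phi_11 rho(1)] / [1 - phi_11 rho(1)] = [0.3728 - (-0.0334)(-0.0334)] / [1 - (-0.0334)(-0.0334)]
         = 0.37168444 / 0.99888444 = 0.3721.
  Update: phi_21 = phi_11 - phi_22 phi_11 = -0.0334 - (0.3721)(-0.0334) = -0.020972.
Step k = 3:
  phi_33 = [rho(3) - phi_21 rho(2) - phi_22 rho(1)] / [1 - phi_21 rho(1) - phi_22 rho(2)]
    numerator   = 0.262 - (-0.020972)(0.3728) - (0.3721)(-0.0334) = 0.28224644
    denominator = 1 - (-0.020972)(-0.0334) - (0.3721)(0.3728) = 0.86058083
  phi_33 = 0.28224644 / 0.86058083 = 0.328.
Therefore phi_{33} = 0.3280.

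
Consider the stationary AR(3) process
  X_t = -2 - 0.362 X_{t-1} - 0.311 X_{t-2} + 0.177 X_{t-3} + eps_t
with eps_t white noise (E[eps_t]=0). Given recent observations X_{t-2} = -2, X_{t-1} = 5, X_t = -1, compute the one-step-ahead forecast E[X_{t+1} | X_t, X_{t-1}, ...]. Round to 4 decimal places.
E[X_{t+1} \mid \mathcal F_t] = -3.5470

For an AR(p) model X_t = c + sum_i phi_i X_{t-i} + eps_t, the
one-step-ahead conditional mean is
  E[X_{t+1} | X_t, ...] = c + sum_i phi_i X_{t+1-i}.
Substitute known values:
  E[X_{t+1} | ...] = -2 + (-0.362) * (-1) + (-0.311) * (5) + (0.177) * (-2)
                   = -3.5470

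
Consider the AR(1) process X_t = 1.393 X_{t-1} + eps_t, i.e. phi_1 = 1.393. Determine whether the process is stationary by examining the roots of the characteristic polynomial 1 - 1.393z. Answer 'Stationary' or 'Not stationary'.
\text{Not stationary}

The AR(p) characteristic polynomial is P(z) = 1 - 1.393z.
Stationarity requires all roots to lie outside the unit circle, i.e. |z| > 1 for every root.
This is linear in z: 1 + (-1.393) z = 0  =>  z = -1/(-1.393) = 0.717875,  |z| = 0.717875.
Moduli of all roots: 0.7179.
All moduli strictly greater than 1? No.
Verdict: Not stationary.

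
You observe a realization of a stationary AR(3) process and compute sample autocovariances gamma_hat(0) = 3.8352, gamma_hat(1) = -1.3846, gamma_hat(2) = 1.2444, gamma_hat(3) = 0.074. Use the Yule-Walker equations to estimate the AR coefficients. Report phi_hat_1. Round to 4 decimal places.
\hat\phi_{1} = -0.3320

The Yule-Walker equations for an AR(p) process read, in matrix form,
  Gamma_p phi = r_p,   with   (Gamma_p)_{ij} = gamma(|i - j|),
                       (r_p)_i = gamma(i),   i,j = 1..p.
Substitute the sample gammas (Toeplitz matrix and right-hand side of size 3):
  Gamma_p = [[3.8352, -1.3846, 1.2444], [-1.3846, 3.8352, -1.3846], [1.2444, -1.3846, 3.8352]]
  r_p     = [-1.3846, 1.2444, 0.074]
Written out (R1..R3):
  (R1) 3.8352 phi_1 - 1.3846 phi_2 + 1.2444 phi_3 = -1.3846
  (R2) -1.3846 phi_1 + 3.8352 phi_2 - 1.3846 phi_3 = 1.2444
  (R3) 1.2444 phi_1 - 1.3846 phi_2 + 3.8352 phi_3 = 0.074
Gaussian elimination:
  R2 <- R2 - (-1.3846/3.8352) R1 = R2 - (-0.361024) R1:  3.335326 phi_2 - 0.935341 phi_3 = 0.744526
  R3 <- R3 - (1.2444/3.8352) R1 = R3 - (0.324468) R1:  -0.935341 phi_2 + 3.431432 phi_3 = 0.523259
  R3 <- R3 - (-0.935341/3.335326) R2 = R3 - (-0.280435) R2:  3.16913 phi_3 = 0.732049
Back-substitution:
  phi_hat_3 = 0.732049 / 3.16913 = 0.230994
  phi_hat_2 = (0.744526 - (-0.935341)(0.230994)) / 3.335326 = 0.288003
  phi_hat_1 = (-1.3846 - (-1.3846)(0.288003) - (1.2444)(0.230994)) / 3.8352 = -0.331998
So phi_hat = [-0.3320, 0.2880, 0.2310].
Therefore phi_hat_1 = -0.3320.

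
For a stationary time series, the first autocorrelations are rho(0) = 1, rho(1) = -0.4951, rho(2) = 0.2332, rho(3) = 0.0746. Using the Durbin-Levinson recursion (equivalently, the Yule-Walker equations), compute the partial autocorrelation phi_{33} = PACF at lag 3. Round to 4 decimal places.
\phi_{33} = 0.2439

The PACF at lag k is phi_{kk}, the last component of the solution
to the Yule-Walker system G_k phi = r_k where
  (G_k)_{ij} = rho(|i - j|), (r_k)_i = rho(i), i,j = 1..k.
Equivalently, Durbin-Levinson gives phi_{kk} iteratively:
  phi_{11} = rho(1)
  phi_{kk} = [rho(k) - sum_{j=1..k-1} phi_{k-1,j} rho(k-j)]
            / [1 - sum_{j=1..k-1} phi_{k-1,j} rho(j)],
  phi_{k,j} = phi_{k-1,j} - phi_{kk} phi_{k-1,k-j},  j = 1..k-1.
Step k = 1:
  phi_11 = rho(1) = -0.4951.
Step k = 2:
  phi_22 = [rho(2) - phi_11 rho(1)] / [1 - phi_11 rho(1)] = [0.2332 - (-0.4951)(-0.4951)] / [1 - (-0.4951)(-0.4951)]
         = -0.01192401 / 0.75487599 = -0.015796.
  Update: phi_21 = phi_11 - phi_22 phi_11 = -0.4951 - (-0.015796)(-0.4951) = -0.502921.
Step k = 3:
  phi_33 = [rho(3) - phi_21 rho(2) - phi_22 rho(1)] / [1 - phi_21 rho(1) - phi_22 rho(2)]
    numerator   = 0.0746 - (-0.502921)(0.2332) - (-0.015796)(-0.4951) = 0.18406049
    denominator = 1 - (-0.502921)(-0.4951) - (-0.015796)(0.2332) = 0.75468764
  phi_33 = 0.18406049 / 0.75468764 = 0.2439.
Therefore phi_{33} = 0.2439.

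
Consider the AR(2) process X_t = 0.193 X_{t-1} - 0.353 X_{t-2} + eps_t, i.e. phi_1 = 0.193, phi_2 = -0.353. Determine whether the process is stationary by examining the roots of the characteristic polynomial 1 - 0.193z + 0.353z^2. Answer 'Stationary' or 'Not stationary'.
\text{Stationary}

The AR(p) characteristic polynomial is P(z) = 1 - 0.193z + 0.353z^2.
Stationarity requires all roots to lie outside the unit circle, i.e. |z| > 1 for every root.
Set 1 + (-0.193) z + (0.353) z^2 = 0, i.e. a z^2 + b z + c = 0 with a = 0.353, b = -0.193, c = 1.
Discriminant D = b^2 - 4ac = (-0.193)^2 - 4*(0.353)*1 = 0.037249 - (1.412) = -1.374751.
D < 0, so the roots are the complex-conjugate pair z = (-b +/- i sqrt(-D)) / (2a) = 0.2734 +/- 1.6608i.
For a conjugate pair |z|^2 = z * conj(z) = (product of roots) = c/a = 1/(0.353) = 2.832861, so |z| = sqrt(2.832861) = 1.6831 for both roots.
Moduli of all roots: 1.6831, 1.6831.
All moduli strictly greater than 1? Yes.
Verdict: Stationary.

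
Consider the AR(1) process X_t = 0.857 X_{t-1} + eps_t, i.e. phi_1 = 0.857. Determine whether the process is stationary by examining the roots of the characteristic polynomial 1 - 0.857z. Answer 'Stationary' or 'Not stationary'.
\text{Stationary}

The AR(p) characteristic polynomial is P(z) = 1 - 0.857z.
Stationarity requires all roots to lie outside the unit circle, i.e. |z| > 1 for every root.
This is linear in z: 1 + (-0.857) z = 0  =>  z = -1/(-0.857) = 1.166861,  |z| = 1.166861.
Moduli of all roots: 1.1669.
All moduli strictly greater than 1? Yes.
Verdict: Stationary.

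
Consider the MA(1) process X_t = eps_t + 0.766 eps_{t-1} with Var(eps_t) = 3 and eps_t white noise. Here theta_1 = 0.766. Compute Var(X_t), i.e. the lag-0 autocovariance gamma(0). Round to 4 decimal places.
\gamma(0) = 4.7603

For an MA(q) process X_t = eps_t + sum_i theta_i eps_{t-i} with
Var(eps_t) = sigma^2, the variance is
  gamma(0) = sigma^2 * (1 + sum_i theta_i^2).
  sum_i theta_i^2 = (0.766)^2 = 0.586756.
  gamma(0) = 3 * (1 + 0.586756) = 3 * 1.586756 = 4.760268, which rounds to 4.7603.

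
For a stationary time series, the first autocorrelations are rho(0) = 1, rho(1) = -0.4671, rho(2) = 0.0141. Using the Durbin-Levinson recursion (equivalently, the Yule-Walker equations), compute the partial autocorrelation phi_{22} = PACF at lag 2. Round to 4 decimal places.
\phi_{22} = -0.2610

The PACF at lag k is phi_{kk}, the last component of the solution
to the Yule-Walker system G_k phi = r_k where
  (G_k)_{ij} = rho(|i - j|), (r_k)_i = rho(i), i,j = 1..k.
Equivalently, Durbin-Levinson gives phi_{kk} iteratively:
  phi_{11} = rho(1)
  phi_{kk} = [rho(k) - sum_{j=1..k-1} phi_{k-1,j} rho(k-j)]
            / [1 - sum_{j=1..k-1} phi_{k-1,j} rho(j)],
  phi_{k,j} = phi_{k-1,j} - phi_{kk} phi_{k-1,k-j},  j = 1..k-1.
Step k = 1:
  phi_11 = rho(1) = -0.4671.
Step k = 2:
  phi_22 = [rho(2) - phi_11 rho(1)] / [1 - phi_11 rho(1)] = [0.0141 - (-0.4671)(-0.4671)] / [1 - (-0.4671)(-0.4671)]
         = -0.20408241 / 0.78181759 = -0.261.
Therefore phi_{22} = -0.2610.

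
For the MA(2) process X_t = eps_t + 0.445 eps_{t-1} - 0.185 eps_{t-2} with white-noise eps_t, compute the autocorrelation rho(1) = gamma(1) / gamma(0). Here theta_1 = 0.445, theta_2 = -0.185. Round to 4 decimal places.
\rho(1) = 0.2943

For an MA(q) process with theta_0 = 1, the autocovariance is
  gamma(k) = sigma^2 * sum_{i=0..q-k} theta_i * theta_{i+k},
and rho(k) = gamma(k) / gamma(0). Sigma^2 cancels.
  numerator   = (1)*(0.445) + (0.445)*(-0.185) = 0.362675.
  denominator = (1)^2 + (0.445)^2 + (-0.185)^2 = 1.23225.
  rho(1) = 0.362675 / 1.23225 = 0.2943.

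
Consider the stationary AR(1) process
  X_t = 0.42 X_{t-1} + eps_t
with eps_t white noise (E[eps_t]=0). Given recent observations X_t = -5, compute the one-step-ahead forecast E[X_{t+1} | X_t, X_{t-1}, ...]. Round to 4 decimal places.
E[X_{t+1} \mid \mathcal F_t] = -2.1000

For an AR(p) model X_t = c + sum_i phi_i X_{t-i} + eps_t, the
one-step-ahead conditional mean is
  E[X_{t+1} | X_t, ...] = c + sum_i phi_i X_{t+1-i}.
Substitute known values:
  E[X_{t+1} | ...] = (0.42) * (-5)
                   = -2.1000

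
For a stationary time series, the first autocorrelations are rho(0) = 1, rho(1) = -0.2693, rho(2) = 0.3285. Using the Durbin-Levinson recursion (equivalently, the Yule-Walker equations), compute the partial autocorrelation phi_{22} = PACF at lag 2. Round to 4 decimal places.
\phi_{22} = 0.2760

The PACF at lag k is phi_{kk}, the last component of the solution
to the Yule-Walker system G_k phi = r_k where
  (G_k)_{ij} = rho(|i - j|), (r_k)_i = rho(i), i,j = 1..k.
Equivalently, Durbin-Levinson gives phi_{kk} iteratively:
  phi_{11} = rho(1)
  phi_{kk} = [rho(k) - sum_{j=1..k-1} phi_{k-1,j} rho(k-j)]
            / [1 - sum_{j=1..k-1} phi_{k-1,j} rho(j)],
  phi_{k,j} = phi_{k-1,j} - phi_{kk} phi_{k-1,k-j},  j = 1..k-1.
Step k = 1:
  phi_11 = rho(1) = -0.2693.
Step k = 2:
  phi_22 = [rho(2) - phi_11 rho(1)] / [1 - phi_11 rho(1)] = [0.3285 - (-0.2693)(-0.2693)] / [1 - (-0.2693)(-0.2693)]
         = 0.25597751 / 0.92747751 = 0.276.
Therefore phi_{22} = 0.2760.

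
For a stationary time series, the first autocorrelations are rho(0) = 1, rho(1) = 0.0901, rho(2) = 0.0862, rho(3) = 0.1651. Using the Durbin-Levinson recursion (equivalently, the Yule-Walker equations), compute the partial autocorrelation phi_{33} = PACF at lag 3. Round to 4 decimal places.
\phi_{33} = 0.1530

The PACF at lag k is phi_{kk}, the last component of the solution
to the Yule-Walker system G_k phi = r_k where
  (G_k)_{ij} = rho(|i - j|), (r_k)_i = rho(i), i,j = 1..k.
Equivalently, Durbin-Levinson gives phi_{kk} iteratively:
  phi_{11} = rho(1)
  phi_{kk} = [rho(k) - sum_{j=1..k-1} phi_{k-1,j} rho(k-j)]
            / [1 - sum_{j=1..k-1} phi_{k-1,j} rho(j)],
  phi_{k,j} = phi_{k-1,j} - phi_{kk} phi_{k-1,k-j},  j = 1..k-1.
Step k = 1:
  phi_11 = rho(1) = 0.0901.
Step k = 2:
  phi_22 = [rho(2) - phi_11 rho(1)] / [1 - phi_11 rho(1)] = [0.0862 - (0.0901)(0.0901)] / [1 - (0.0901)(0.0901)]
         = 0.07808199 / 0.99188199 = 0.078721.
  Update: phi_21 = phi_11 - phi_22 phi_11 = 0.0901 - (0.078721)(0.0901) = 0.083007.
Step k = 3:
  phi_33 = [rho(3) - phi_21 rho(2) - phi_22 rho(1)] / [1 - phi_21 rho(1) - phi_22 rho(2)]
    numerator   = 0.1651 - (0.083007)(0.0862) - (0.078721)(0.0901) = 0.15085201
    denominator = 1 - (0.083007)(0.0901) - (0.078721)(0.0862) = 0.98573529
  phi_33 = 0.15085201 / 0.98573529 = 0.153.
Therefore phi_{33} = 0.1530.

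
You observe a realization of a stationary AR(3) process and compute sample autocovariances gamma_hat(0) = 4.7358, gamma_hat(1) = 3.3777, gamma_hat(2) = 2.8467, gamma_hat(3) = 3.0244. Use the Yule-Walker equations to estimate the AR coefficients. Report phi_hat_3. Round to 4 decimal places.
\hat\phi_{3} = 0.3300

The Yule-Walker equations for an AR(p) process read, in matrix form,
  Gamma_p phi = r_p,   with   (Gamma_p)_{ij} = gamma(|i - j|),
                       (r_p)_i = gamma(i),   i,j = 1..p.
Substitute the sample gammas (Toeplitz matrix and right-hand side of size 3):
  Gamma_p = [[4.7358, 3.3777, 2.8467], [3.3777, 4.7358, 3.3777], [2.8467, 3.3777, 4.7358]]
  r_p     = [3.3777, 2.8467, 3.0244]
Written out (R1..R3):
  (R1) 4.7358 phi_1 + 3.3777 phi_2 + 2.8467 phi_3 = 3.3777
  (R2) 3.3777 phi_1 + 4.7358 phi_2 + 3.3777 phi_3 = 2.8467
  (R3) 2.8467 phi_1 + 3.3777 phi_2 + 4.7358 phi_3 = 3.0244
Gaussian elimination:
  R2 <- R2 - (3.3777/4.7358) R1 = R2 - (0.713227) R1:  2.326733 phi_2 + 1.347357 phi_3 = 0.437633
  R3 <- R3 - (2.8467/4.7358) R1 = R3 - (0.601102) R1:  1.347357 phi_2 + 3.024642 phi_3 = 0.994057
  R3 <- R3 - (1.347357/2.326733) R2 = R3 - (0.579077) R2:  2.244419 phi_3 = 0.740634
Back-substitution:
  phi_hat_3 = 0.740634 / 2.244419 = 0.329989
  phi_hat_2 = (0.437633 - (1.347357)(0.329989)) / 2.326733 = -0.003
  phi_hat_1 = (3.3777 - (3.3777)(-0.003) - (2.8467)(0.329989)) / 4.7358 = 0.517009
So phi_hat = [0.5170, -0.0030, 0.3300].
Therefore phi_hat_3 = 0.3300.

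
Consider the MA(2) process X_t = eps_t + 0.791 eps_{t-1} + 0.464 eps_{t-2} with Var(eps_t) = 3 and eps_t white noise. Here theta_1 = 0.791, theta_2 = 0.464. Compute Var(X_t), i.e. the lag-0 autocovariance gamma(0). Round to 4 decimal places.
\gamma(0) = 5.5229

For an MA(q) process X_t = eps_t + sum_i theta_i eps_{t-i} with
Var(eps_t) = sigma^2, the variance is
  gamma(0) = sigma^2 * (1 + sum_i theta_i^2).
  sum_i theta_i^2 = (0.791)^2 + (0.464)^2 = 0.625681 + 0.215296 = 0.840977.
  gamma(0) = 3 * (1 + 0.840977) = 3 * 1.840977 = 5.522931, which rounds to 5.5229.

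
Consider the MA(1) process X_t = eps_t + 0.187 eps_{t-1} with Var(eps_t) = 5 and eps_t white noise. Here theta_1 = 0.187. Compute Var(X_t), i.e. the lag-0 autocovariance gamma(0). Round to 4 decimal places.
\gamma(0) = 5.1748

For an MA(q) process X_t = eps_t + sum_i theta_i eps_{t-i} with
Var(eps_t) = sigma^2, the variance is
  gamma(0) = sigma^2 * (1 + sum_i theta_i^2).
  sum_i theta_i^2 = (0.187)^2 = 0.034969.
  gamma(0) = 5 * (1 + 0.034969) = 5 * 1.034969 = 5.174845, which rounds to 5.1748.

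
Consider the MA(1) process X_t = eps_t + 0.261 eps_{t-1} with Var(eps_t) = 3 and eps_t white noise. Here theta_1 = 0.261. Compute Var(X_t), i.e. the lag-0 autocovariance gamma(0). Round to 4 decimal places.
\gamma(0) = 3.2044

For an MA(q) process X_t = eps_t + sum_i theta_i eps_{t-i} with
Var(eps_t) = sigma^2, the variance is
  gamma(0) = sigma^2 * (1 + sum_i theta_i^2).
  sum_i theta_i^2 = (0.261)^2 = 0.068121.
  gamma(0) = 3 * (1 + 0.068121) = 3 * 1.068121 = 3.204363, which rounds to 3.2044.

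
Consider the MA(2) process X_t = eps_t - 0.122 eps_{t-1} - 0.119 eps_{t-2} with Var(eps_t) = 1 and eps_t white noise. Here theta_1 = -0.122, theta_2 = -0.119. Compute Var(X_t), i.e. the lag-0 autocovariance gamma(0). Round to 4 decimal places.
\gamma(0) = 1.0290

For an MA(q) process X_t = eps_t + sum_i theta_i eps_{t-i} with
Var(eps_t) = sigma^2, the variance is
  gamma(0) = sigma^2 * (1 + sum_i theta_i^2).
  sum_i theta_i^2 = (-0.122)^2 + (-0.119)^2 = 0.014884 + 0.014161 = 0.029045.
  gamma(0) = 1 * (1 + 0.029045) = 1 * 1.029045 = 1.029045, which rounds to 1.0290.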